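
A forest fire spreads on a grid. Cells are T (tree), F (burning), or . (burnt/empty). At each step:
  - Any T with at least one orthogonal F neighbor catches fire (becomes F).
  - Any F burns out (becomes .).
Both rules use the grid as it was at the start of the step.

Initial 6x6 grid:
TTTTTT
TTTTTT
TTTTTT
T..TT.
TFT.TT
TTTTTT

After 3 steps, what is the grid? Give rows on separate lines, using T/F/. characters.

Step 1: 3 trees catch fire, 1 burn out
  TTTTTT
  TTTTTT
  TTTTTT
  T..TT.
  F.F.TT
  TFTTTT
Step 2: 3 trees catch fire, 3 burn out
  TTTTTT
  TTTTTT
  TTTTTT
  F..TT.
  ....TT
  F.FTTT
Step 3: 2 trees catch fire, 3 burn out
  TTTTTT
  TTTTTT
  FTTTTT
  ...TT.
  ....TT
  ...FTT

TTTTTT
TTTTTT
FTTTTT
...TT.
....TT
...FTT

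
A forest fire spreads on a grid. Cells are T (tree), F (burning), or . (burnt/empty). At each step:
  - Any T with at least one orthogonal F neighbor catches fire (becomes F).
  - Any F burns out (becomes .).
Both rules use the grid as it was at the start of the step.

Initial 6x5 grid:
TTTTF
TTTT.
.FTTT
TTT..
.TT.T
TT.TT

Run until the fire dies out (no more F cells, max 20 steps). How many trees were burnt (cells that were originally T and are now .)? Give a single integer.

Step 1: +4 fires, +2 burnt (F count now 4)
Step 2: +9 fires, +4 burnt (F count now 9)
Step 3: +4 fires, +9 burnt (F count now 4)
Step 4: +1 fires, +4 burnt (F count now 1)
Step 5: +0 fires, +1 burnt (F count now 0)
Fire out after step 5
Initially T: 21, now '.': 27
Total burnt (originally-T cells now '.'): 18

Answer: 18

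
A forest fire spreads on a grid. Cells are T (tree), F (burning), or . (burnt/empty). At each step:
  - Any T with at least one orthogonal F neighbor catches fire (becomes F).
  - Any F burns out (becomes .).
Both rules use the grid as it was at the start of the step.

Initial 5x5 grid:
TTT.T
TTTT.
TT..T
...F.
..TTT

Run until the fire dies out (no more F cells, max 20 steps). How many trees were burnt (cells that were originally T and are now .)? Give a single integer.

Step 1: +1 fires, +1 burnt (F count now 1)
Step 2: +2 fires, +1 burnt (F count now 2)
Step 3: +0 fires, +2 burnt (F count now 0)
Fire out after step 3
Initially T: 14, now '.': 14
Total burnt (originally-T cells now '.'): 3

Answer: 3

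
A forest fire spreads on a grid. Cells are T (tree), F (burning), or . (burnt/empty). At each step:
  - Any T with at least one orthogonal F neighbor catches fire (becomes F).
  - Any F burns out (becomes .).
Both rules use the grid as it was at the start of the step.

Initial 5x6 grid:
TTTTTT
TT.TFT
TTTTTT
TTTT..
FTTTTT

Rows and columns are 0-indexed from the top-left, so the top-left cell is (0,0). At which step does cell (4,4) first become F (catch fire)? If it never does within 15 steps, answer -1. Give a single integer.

Step 1: cell (4,4)='T' (+6 fires, +2 burnt)
Step 2: cell (4,4)='T' (+7 fires, +6 burnt)
Step 3: cell (4,4)='T' (+7 fires, +7 burnt)
Step 4: cell (4,4)='F' (+4 fires, +7 burnt)
  -> target ignites at step 4
Step 5: cell (4,4)='.' (+1 fires, +4 burnt)
Step 6: cell (4,4)='.' (+0 fires, +1 burnt)
  fire out at step 6

4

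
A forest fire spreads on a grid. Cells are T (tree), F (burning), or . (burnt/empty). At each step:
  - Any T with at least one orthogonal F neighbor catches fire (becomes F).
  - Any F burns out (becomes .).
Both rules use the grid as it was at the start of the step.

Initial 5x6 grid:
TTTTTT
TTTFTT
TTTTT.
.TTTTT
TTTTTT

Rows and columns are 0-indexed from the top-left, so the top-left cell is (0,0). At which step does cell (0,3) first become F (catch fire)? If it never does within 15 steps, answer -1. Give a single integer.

Step 1: cell (0,3)='F' (+4 fires, +1 burnt)
  -> target ignites at step 1
Step 2: cell (0,3)='.' (+7 fires, +4 burnt)
Step 3: cell (0,3)='.' (+7 fires, +7 burnt)
Step 4: cell (0,3)='.' (+6 fires, +7 burnt)
Step 5: cell (0,3)='.' (+2 fires, +6 burnt)
Step 6: cell (0,3)='.' (+1 fires, +2 burnt)
Step 7: cell (0,3)='.' (+0 fires, +1 burnt)
  fire out at step 7

1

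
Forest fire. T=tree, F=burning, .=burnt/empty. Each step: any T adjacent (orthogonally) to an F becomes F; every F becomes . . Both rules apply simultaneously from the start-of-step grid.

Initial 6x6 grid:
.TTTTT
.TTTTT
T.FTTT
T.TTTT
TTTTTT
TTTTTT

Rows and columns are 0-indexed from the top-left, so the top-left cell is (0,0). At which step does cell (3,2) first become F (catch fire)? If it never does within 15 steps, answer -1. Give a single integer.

Step 1: cell (3,2)='F' (+3 fires, +1 burnt)
  -> target ignites at step 1
Step 2: cell (3,2)='.' (+6 fires, +3 burnt)
Step 3: cell (3,2)='.' (+8 fires, +6 burnt)
Step 4: cell (3,2)='.' (+7 fires, +8 burnt)
Step 5: cell (3,2)='.' (+5 fires, +7 burnt)
Step 6: cell (3,2)='.' (+2 fires, +5 burnt)
Step 7: cell (3,2)='.' (+0 fires, +2 burnt)
  fire out at step 7

1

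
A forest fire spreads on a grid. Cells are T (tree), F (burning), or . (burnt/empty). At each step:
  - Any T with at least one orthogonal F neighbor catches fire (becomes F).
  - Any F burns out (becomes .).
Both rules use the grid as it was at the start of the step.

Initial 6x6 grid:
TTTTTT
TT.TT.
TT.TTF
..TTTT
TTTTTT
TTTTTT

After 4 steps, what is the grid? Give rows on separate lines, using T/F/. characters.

Step 1: 2 trees catch fire, 1 burn out
  TTTTTT
  TT.TT.
  TT.TF.
  ..TTTF
  TTTTTT
  TTTTTT
Step 2: 4 trees catch fire, 2 burn out
  TTTTTT
  TT.TF.
  TT.F..
  ..TTF.
  TTTTTF
  TTTTTT
Step 3: 5 trees catch fire, 4 burn out
  TTTTFT
  TT.F..
  TT....
  ..TF..
  TTTTF.
  TTTTTF
Step 4: 5 trees catch fire, 5 burn out
  TTTF.F
  TT....
  TT....
  ..F...
  TTTF..
  TTTTF.

TTTF.F
TT....
TT....
..F...
TTTF..
TTTTF.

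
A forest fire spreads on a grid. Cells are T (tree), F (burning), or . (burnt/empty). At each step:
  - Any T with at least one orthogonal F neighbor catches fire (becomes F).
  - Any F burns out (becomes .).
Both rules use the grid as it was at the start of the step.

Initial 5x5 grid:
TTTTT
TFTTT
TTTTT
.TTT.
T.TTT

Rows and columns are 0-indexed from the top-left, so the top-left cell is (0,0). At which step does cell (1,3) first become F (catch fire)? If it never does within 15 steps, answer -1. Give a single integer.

Step 1: cell (1,3)='T' (+4 fires, +1 burnt)
Step 2: cell (1,3)='F' (+6 fires, +4 burnt)
  -> target ignites at step 2
Step 3: cell (1,3)='.' (+4 fires, +6 burnt)
Step 4: cell (1,3)='.' (+4 fires, +4 burnt)
Step 5: cell (1,3)='.' (+1 fires, +4 burnt)
Step 6: cell (1,3)='.' (+1 fires, +1 burnt)
Step 7: cell (1,3)='.' (+0 fires, +1 burnt)
  fire out at step 7

2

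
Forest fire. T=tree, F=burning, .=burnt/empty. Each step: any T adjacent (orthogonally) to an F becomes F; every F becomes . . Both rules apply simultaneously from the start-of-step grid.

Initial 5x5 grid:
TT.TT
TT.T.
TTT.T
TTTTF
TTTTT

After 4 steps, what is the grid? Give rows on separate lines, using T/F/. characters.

Step 1: 3 trees catch fire, 1 burn out
  TT.TT
  TT.T.
  TTT.F
  TTTF.
  TTTTF
Step 2: 2 trees catch fire, 3 burn out
  TT.TT
  TT.T.
  TTT..
  TTF..
  TTTF.
Step 3: 3 trees catch fire, 2 burn out
  TT.TT
  TT.T.
  TTF..
  TF...
  TTF..
Step 4: 3 trees catch fire, 3 burn out
  TT.TT
  TT.T.
  TF...
  F....
  TF...

TT.TT
TT.T.
TF...
F....
TF...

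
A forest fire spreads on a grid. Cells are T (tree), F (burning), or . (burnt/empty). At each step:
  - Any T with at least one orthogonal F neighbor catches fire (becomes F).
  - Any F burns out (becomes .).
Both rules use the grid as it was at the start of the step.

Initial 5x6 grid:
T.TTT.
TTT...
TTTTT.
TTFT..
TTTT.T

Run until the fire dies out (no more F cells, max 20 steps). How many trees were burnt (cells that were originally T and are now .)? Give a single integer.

Answer: 19

Derivation:
Step 1: +4 fires, +1 burnt (F count now 4)
Step 2: +6 fires, +4 burnt (F count now 6)
Step 3: +5 fires, +6 burnt (F count now 5)
Step 4: +2 fires, +5 burnt (F count now 2)
Step 5: +2 fires, +2 burnt (F count now 2)
Step 6: +0 fires, +2 burnt (F count now 0)
Fire out after step 6
Initially T: 20, now '.': 29
Total burnt (originally-T cells now '.'): 19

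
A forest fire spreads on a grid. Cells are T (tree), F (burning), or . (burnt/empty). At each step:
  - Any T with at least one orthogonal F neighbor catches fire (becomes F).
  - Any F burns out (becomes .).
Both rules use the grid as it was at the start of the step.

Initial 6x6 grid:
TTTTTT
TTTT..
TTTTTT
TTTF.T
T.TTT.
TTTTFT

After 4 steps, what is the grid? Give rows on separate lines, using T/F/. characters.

Step 1: 6 trees catch fire, 2 burn out
  TTTTTT
  TTTT..
  TTTFTT
  TTF..T
  T.TFF.
  TTTF.F
Step 2: 6 trees catch fire, 6 burn out
  TTTTTT
  TTTF..
  TTF.FT
  TF...T
  T.F...
  TTF...
Step 3: 6 trees catch fire, 6 burn out
  TTTFTT
  TTF...
  TF...F
  F....T
  T.....
  TF....
Step 4: 7 trees catch fire, 6 burn out
  TTF.FT
  TF....
  F.....
  .....F
  F.....
  F.....

TTF.FT
TF....
F.....
.....F
F.....
F.....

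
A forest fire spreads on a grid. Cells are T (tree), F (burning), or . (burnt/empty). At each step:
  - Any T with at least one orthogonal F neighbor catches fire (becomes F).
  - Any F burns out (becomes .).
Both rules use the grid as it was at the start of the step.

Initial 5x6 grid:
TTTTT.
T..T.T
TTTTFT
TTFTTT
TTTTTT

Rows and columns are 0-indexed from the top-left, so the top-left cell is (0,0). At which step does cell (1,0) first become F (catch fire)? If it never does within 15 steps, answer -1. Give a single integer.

Step 1: cell (1,0)='T' (+7 fires, +2 burnt)
Step 2: cell (1,0)='T' (+8 fires, +7 burnt)
Step 3: cell (1,0)='T' (+4 fires, +8 burnt)
Step 4: cell (1,0)='F' (+3 fires, +4 burnt)
  -> target ignites at step 4
Step 5: cell (1,0)='.' (+2 fires, +3 burnt)
Step 6: cell (1,0)='.' (+0 fires, +2 burnt)
  fire out at step 6

4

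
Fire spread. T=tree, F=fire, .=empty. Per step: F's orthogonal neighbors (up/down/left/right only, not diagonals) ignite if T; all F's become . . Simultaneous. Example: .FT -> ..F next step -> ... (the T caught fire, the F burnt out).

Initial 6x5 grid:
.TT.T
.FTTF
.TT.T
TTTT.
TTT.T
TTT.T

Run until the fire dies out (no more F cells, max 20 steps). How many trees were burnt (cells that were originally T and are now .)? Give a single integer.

Answer: 18

Derivation:
Step 1: +6 fires, +2 burnt (F count now 6)
Step 2: +3 fires, +6 burnt (F count now 3)
Step 3: +3 fires, +3 burnt (F count now 3)
Step 4: +4 fires, +3 burnt (F count now 4)
Step 5: +2 fires, +4 burnt (F count now 2)
Step 6: +0 fires, +2 burnt (F count now 0)
Fire out after step 6
Initially T: 20, now '.': 28
Total burnt (originally-T cells now '.'): 18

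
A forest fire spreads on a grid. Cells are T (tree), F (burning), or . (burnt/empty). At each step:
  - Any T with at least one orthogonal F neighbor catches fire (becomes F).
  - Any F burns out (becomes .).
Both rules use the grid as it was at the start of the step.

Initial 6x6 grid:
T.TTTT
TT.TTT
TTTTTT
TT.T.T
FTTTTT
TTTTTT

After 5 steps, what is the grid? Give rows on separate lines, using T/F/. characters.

Step 1: 3 trees catch fire, 1 burn out
  T.TTTT
  TT.TTT
  TTTTTT
  FT.T.T
  .FTTTT
  FTTTTT
Step 2: 4 trees catch fire, 3 burn out
  T.TTTT
  TT.TTT
  FTTTTT
  .F.T.T
  ..FTTT
  .FTTTT
Step 3: 4 trees catch fire, 4 burn out
  T.TTTT
  FT.TTT
  .FTTTT
  ...T.T
  ...FTT
  ..FTTT
Step 4: 6 trees catch fire, 4 burn out
  F.TTTT
  .F.TTT
  ..FTTT
  ...F.T
  ....FT
  ...FTT
Step 5: 3 trees catch fire, 6 burn out
  ..TTTT
  ...TTT
  ...FTT
  .....T
  .....F
  ....FT

..TTTT
...TTT
...FTT
.....T
.....F
....FT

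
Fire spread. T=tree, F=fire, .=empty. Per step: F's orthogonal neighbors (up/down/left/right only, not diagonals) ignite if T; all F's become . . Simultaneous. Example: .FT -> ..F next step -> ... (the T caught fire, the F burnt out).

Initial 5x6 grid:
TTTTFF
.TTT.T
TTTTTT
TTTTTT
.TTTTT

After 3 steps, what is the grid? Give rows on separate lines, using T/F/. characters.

Step 1: 2 trees catch fire, 2 burn out
  TTTF..
  .TTT.F
  TTTTTT
  TTTTTT
  .TTTTT
Step 2: 3 trees catch fire, 2 burn out
  TTF...
  .TTF..
  TTTTTF
  TTTTTT
  .TTTTT
Step 3: 5 trees catch fire, 3 burn out
  TF....
  .TF...
  TTTFF.
  TTTTTF
  .TTTTT

TF....
.TF...
TTTFF.
TTTTTF
.TTTTT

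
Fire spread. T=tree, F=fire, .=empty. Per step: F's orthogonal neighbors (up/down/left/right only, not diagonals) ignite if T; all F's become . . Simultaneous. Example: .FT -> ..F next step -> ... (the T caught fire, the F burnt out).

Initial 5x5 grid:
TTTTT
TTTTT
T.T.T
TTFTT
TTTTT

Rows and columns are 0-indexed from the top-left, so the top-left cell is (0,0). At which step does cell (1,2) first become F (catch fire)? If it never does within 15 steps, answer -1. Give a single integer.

Step 1: cell (1,2)='T' (+4 fires, +1 burnt)
Step 2: cell (1,2)='F' (+5 fires, +4 burnt)
  -> target ignites at step 2
Step 3: cell (1,2)='.' (+7 fires, +5 burnt)
Step 4: cell (1,2)='.' (+4 fires, +7 burnt)
Step 5: cell (1,2)='.' (+2 fires, +4 burnt)
Step 6: cell (1,2)='.' (+0 fires, +2 burnt)
  fire out at step 6

2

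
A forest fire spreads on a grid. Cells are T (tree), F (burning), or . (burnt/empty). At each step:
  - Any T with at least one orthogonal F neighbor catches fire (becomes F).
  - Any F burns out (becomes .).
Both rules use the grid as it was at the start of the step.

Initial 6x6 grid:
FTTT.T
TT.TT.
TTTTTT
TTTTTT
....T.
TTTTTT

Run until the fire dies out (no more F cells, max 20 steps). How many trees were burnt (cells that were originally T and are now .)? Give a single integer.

Step 1: +2 fires, +1 burnt (F count now 2)
Step 2: +3 fires, +2 burnt (F count now 3)
Step 3: +3 fires, +3 burnt (F count now 3)
Step 4: +3 fires, +3 burnt (F count now 3)
Step 5: +3 fires, +3 burnt (F count now 3)
Step 6: +2 fires, +3 burnt (F count now 2)
Step 7: +2 fires, +2 burnt (F count now 2)
Step 8: +2 fires, +2 burnt (F count now 2)
Step 9: +1 fires, +2 burnt (F count now 1)
Step 10: +2 fires, +1 burnt (F count now 2)
Step 11: +1 fires, +2 burnt (F count now 1)
Step 12: +1 fires, +1 burnt (F count now 1)
Step 13: +1 fires, +1 burnt (F count now 1)
Step 14: +0 fires, +1 burnt (F count now 0)
Fire out after step 14
Initially T: 27, now '.': 35
Total burnt (originally-T cells now '.'): 26

Answer: 26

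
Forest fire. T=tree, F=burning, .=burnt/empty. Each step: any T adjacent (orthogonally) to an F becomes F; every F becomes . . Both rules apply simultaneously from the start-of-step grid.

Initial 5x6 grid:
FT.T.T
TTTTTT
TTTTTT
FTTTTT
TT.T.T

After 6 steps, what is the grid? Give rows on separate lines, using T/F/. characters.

Step 1: 5 trees catch fire, 2 burn out
  .F.T.T
  FTTTTT
  FTTTTT
  .FTTTT
  FT.T.T
Step 2: 4 trees catch fire, 5 burn out
  ...T.T
  .FTTTT
  .FTTTT
  ..FTTT
  .F.T.T
Step 3: 3 trees catch fire, 4 burn out
  ...T.T
  ..FTTT
  ..FTTT
  ...FTT
  ...T.T
Step 4: 4 trees catch fire, 3 burn out
  ...T.T
  ...FTT
  ...FTT
  ....FT
  ...F.T
Step 5: 4 trees catch fire, 4 burn out
  ...F.T
  ....FT
  ....FT
  .....F
  .....T
Step 6: 3 trees catch fire, 4 burn out
  .....T
  .....F
  .....F
  ......
  .....F

.....T
.....F
.....F
......
.....F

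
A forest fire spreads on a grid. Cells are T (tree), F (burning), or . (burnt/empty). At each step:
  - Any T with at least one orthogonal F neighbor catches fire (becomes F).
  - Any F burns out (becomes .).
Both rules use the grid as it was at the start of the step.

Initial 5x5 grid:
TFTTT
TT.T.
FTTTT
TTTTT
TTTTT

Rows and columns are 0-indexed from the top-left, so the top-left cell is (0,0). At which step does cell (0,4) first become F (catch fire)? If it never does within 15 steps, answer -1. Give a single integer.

Step 1: cell (0,4)='T' (+6 fires, +2 burnt)
Step 2: cell (0,4)='T' (+4 fires, +6 burnt)
Step 3: cell (0,4)='F' (+5 fires, +4 burnt)
  -> target ignites at step 3
Step 4: cell (0,4)='.' (+3 fires, +5 burnt)
Step 5: cell (0,4)='.' (+2 fires, +3 burnt)
Step 6: cell (0,4)='.' (+1 fires, +2 burnt)
Step 7: cell (0,4)='.' (+0 fires, +1 burnt)
  fire out at step 7

3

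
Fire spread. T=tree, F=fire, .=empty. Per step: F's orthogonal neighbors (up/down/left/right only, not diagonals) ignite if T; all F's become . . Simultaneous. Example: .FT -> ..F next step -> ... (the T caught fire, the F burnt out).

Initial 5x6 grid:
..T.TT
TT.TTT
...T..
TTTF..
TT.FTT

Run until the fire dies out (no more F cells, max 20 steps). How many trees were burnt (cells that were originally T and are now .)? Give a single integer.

Step 1: +3 fires, +2 burnt (F count now 3)
Step 2: +3 fires, +3 burnt (F count now 3)
Step 3: +3 fires, +3 burnt (F count now 3)
Step 4: +3 fires, +3 burnt (F count now 3)
Step 5: +1 fires, +3 burnt (F count now 1)
Step 6: +0 fires, +1 burnt (F count now 0)
Fire out after step 6
Initially T: 16, now '.': 27
Total burnt (originally-T cells now '.'): 13

Answer: 13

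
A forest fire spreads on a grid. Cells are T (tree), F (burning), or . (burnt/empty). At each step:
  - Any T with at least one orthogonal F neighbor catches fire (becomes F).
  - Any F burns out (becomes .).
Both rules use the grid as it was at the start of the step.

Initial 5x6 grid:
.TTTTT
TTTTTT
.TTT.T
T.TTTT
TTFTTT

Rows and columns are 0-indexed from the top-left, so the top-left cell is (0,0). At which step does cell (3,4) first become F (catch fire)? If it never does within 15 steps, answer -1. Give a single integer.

Step 1: cell (3,4)='T' (+3 fires, +1 burnt)
Step 2: cell (3,4)='T' (+4 fires, +3 burnt)
Step 3: cell (3,4)='F' (+6 fires, +4 burnt)
  -> target ignites at step 3
Step 4: cell (3,4)='.' (+4 fires, +6 burnt)
Step 5: cell (3,4)='.' (+5 fires, +4 burnt)
Step 6: cell (3,4)='.' (+2 fires, +5 burnt)
Step 7: cell (3,4)='.' (+1 fires, +2 burnt)
Step 8: cell (3,4)='.' (+0 fires, +1 burnt)
  fire out at step 8

3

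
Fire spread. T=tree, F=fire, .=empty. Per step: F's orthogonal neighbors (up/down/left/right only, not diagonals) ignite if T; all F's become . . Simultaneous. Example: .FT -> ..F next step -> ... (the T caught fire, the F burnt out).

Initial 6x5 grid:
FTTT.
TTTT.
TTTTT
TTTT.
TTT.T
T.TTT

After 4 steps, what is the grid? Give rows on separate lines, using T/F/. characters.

Step 1: 2 trees catch fire, 1 burn out
  .FTT.
  FTTT.
  TTTTT
  TTTT.
  TTT.T
  T.TTT
Step 2: 3 trees catch fire, 2 burn out
  ..FT.
  .FTT.
  FTTTT
  TTTT.
  TTT.T
  T.TTT
Step 3: 4 trees catch fire, 3 burn out
  ...F.
  ..FT.
  .FTTT
  FTTT.
  TTT.T
  T.TTT
Step 4: 4 trees catch fire, 4 burn out
  .....
  ...F.
  ..FTT
  .FTT.
  FTT.T
  T.TTT

.....
...F.
..FTT
.FTT.
FTT.T
T.TTT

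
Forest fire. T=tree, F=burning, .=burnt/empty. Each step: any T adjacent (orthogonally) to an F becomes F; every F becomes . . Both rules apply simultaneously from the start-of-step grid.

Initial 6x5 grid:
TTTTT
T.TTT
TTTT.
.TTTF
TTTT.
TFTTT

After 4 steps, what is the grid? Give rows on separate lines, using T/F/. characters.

Step 1: 4 trees catch fire, 2 burn out
  TTTTT
  T.TTT
  TTTT.
  .TTF.
  TFTT.
  F.FTT
Step 2: 7 trees catch fire, 4 burn out
  TTTTT
  T.TTT
  TTTF.
  .FF..
  F.FF.
  ...FT
Step 3: 4 trees catch fire, 7 burn out
  TTTTT
  T.TFT
  TFF..
  .....
  .....
  ....F
Step 4: 4 trees catch fire, 4 burn out
  TTTFT
  T.F.F
  F....
  .....
  .....
  .....

TTTFT
T.F.F
F....
.....
.....
.....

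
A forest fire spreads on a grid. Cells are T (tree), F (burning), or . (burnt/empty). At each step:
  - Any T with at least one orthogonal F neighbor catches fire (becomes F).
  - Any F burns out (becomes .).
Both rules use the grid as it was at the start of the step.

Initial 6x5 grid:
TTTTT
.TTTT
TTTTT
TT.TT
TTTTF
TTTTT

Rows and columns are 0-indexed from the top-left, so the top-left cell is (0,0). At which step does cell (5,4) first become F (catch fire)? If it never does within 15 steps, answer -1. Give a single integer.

Step 1: cell (5,4)='F' (+3 fires, +1 burnt)
  -> target ignites at step 1
Step 2: cell (5,4)='.' (+4 fires, +3 burnt)
Step 3: cell (5,4)='.' (+4 fires, +4 burnt)
Step 4: cell (5,4)='.' (+6 fires, +4 burnt)
Step 5: cell (5,4)='.' (+5 fires, +6 burnt)
Step 6: cell (5,4)='.' (+3 fires, +5 burnt)
Step 7: cell (5,4)='.' (+1 fires, +3 burnt)
Step 8: cell (5,4)='.' (+1 fires, +1 burnt)
Step 9: cell (5,4)='.' (+0 fires, +1 burnt)
  fire out at step 9

1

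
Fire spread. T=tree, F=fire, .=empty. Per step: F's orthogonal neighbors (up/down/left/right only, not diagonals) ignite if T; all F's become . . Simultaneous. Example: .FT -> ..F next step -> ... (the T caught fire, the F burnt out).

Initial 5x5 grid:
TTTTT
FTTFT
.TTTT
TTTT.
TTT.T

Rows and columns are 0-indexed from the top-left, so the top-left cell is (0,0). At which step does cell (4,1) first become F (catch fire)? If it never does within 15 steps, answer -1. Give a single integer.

Step 1: cell (4,1)='T' (+6 fires, +2 burnt)
Step 2: cell (4,1)='T' (+7 fires, +6 burnt)
Step 3: cell (4,1)='T' (+2 fires, +7 burnt)
Step 4: cell (4,1)='F' (+3 fires, +2 burnt)
  -> target ignites at step 4
Step 5: cell (4,1)='.' (+1 fires, +3 burnt)
Step 6: cell (4,1)='.' (+0 fires, +1 burnt)
  fire out at step 6

4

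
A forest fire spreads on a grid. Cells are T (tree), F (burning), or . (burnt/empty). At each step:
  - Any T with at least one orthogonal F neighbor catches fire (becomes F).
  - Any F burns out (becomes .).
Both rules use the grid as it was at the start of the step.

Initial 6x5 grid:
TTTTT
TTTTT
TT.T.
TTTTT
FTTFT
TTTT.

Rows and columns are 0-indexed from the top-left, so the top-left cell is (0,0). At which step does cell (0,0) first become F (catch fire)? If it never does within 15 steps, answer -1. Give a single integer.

Step 1: cell (0,0)='T' (+7 fires, +2 burnt)
Step 2: cell (0,0)='T' (+7 fires, +7 burnt)
Step 3: cell (0,0)='T' (+3 fires, +7 burnt)
Step 4: cell (0,0)='F' (+5 fires, +3 burnt)
  -> target ignites at step 4
Step 5: cell (0,0)='.' (+3 fires, +5 burnt)
Step 6: cell (0,0)='.' (+0 fires, +3 burnt)
  fire out at step 6

4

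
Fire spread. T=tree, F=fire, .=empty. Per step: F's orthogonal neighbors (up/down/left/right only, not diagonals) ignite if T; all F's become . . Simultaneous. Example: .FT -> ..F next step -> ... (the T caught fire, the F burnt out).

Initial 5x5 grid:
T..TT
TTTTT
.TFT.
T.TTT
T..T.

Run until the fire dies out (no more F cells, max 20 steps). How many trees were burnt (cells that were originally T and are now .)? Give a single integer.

Step 1: +4 fires, +1 burnt (F count now 4)
Step 2: +3 fires, +4 burnt (F count now 3)
Step 3: +5 fires, +3 burnt (F count now 5)
Step 4: +2 fires, +5 burnt (F count now 2)
Step 5: +0 fires, +2 burnt (F count now 0)
Fire out after step 5
Initially T: 16, now '.': 23
Total burnt (originally-T cells now '.'): 14

Answer: 14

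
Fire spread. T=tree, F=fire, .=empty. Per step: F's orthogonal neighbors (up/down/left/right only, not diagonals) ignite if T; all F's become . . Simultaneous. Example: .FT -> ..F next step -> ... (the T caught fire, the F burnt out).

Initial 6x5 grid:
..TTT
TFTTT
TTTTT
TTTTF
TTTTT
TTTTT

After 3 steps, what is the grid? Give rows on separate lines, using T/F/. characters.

Step 1: 6 trees catch fire, 2 burn out
  ..TTT
  F.FTT
  TFTTF
  TTTF.
  TTTTF
  TTTTT
Step 2: 10 trees catch fire, 6 burn out
  ..FTT
  ...FF
  F.FF.
  TFF..
  TTTF.
  TTTTF
Step 3: 6 trees catch fire, 10 burn out
  ...FF
  .....
  .....
  F....
  TFF..
  TTTF.

...FF
.....
.....
F....
TFF..
TTTF.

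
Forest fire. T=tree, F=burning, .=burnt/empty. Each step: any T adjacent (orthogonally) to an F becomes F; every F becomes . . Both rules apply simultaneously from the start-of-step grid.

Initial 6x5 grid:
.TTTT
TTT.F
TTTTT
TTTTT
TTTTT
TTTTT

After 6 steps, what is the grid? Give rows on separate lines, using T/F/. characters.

Step 1: 2 trees catch fire, 1 burn out
  .TTTF
  TTT..
  TTTTF
  TTTTT
  TTTTT
  TTTTT
Step 2: 3 trees catch fire, 2 burn out
  .TTF.
  TTT..
  TTTF.
  TTTTF
  TTTTT
  TTTTT
Step 3: 4 trees catch fire, 3 burn out
  .TF..
  TTT..
  TTF..
  TTTF.
  TTTTF
  TTTTT
Step 4: 6 trees catch fire, 4 burn out
  .F...
  TTF..
  TF...
  TTF..
  TTTF.
  TTTTF
Step 5: 5 trees catch fire, 6 burn out
  .....
  TF...
  F....
  TF...
  TTF..
  TTTF.
Step 6: 4 trees catch fire, 5 burn out
  .....
  F....
  .....
  F....
  TF...
  TTF..

.....
F....
.....
F....
TF...
TTF..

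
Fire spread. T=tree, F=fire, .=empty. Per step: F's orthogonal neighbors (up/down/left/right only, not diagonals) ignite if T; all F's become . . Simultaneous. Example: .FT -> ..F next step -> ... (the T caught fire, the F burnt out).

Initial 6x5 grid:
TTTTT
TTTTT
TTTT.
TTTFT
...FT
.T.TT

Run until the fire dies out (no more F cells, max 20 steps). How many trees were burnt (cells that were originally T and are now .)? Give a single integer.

Step 1: +5 fires, +2 burnt (F count now 5)
Step 2: +4 fires, +5 burnt (F count now 4)
Step 3: +5 fires, +4 burnt (F count now 5)
Step 4: +4 fires, +5 burnt (F count now 4)
Step 5: +2 fires, +4 burnt (F count now 2)
Step 6: +1 fires, +2 burnt (F count now 1)
Step 7: +0 fires, +1 burnt (F count now 0)
Fire out after step 7
Initially T: 22, now '.': 29
Total burnt (originally-T cells now '.'): 21

Answer: 21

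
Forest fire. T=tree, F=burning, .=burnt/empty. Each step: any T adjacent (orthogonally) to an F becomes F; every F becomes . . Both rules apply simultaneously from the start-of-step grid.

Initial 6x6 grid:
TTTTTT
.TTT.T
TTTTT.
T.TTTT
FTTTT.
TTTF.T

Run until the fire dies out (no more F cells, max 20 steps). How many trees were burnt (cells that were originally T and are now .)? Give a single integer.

Step 1: +5 fires, +2 burnt (F count now 5)
Step 2: +5 fires, +5 burnt (F count now 5)
Step 3: +4 fires, +5 burnt (F count now 4)
Step 4: +5 fires, +4 burnt (F count now 5)
Step 5: +3 fires, +5 burnt (F count now 3)
Step 6: +3 fires, +3 burnt (F count now 3)
Step 7: +1 fires, +3 burnt (F count now 1)
Step 8: +1 fires, +1 burnt (F count now 1)
Step 9: +0 fires, +1 burnt (F count now 0)
Fire out after step 9
Initially T: 28, now '.': 35
Total burnt (originally-T cells now '.'): 27

Answer: 27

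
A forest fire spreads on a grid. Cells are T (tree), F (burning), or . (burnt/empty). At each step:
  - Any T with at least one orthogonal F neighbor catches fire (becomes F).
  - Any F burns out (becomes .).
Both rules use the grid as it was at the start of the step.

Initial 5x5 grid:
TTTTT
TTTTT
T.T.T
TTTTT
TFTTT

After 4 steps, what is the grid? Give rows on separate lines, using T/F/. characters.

Step 1: 3 trees catch fire, 1 burn out
  TTTTT
  TTTTT
  T.T.T
  TFTTT
  F.FTT
Step 2: 3 trees catch fire, 3 burn out
  TTTTT
  TTTTT
  T.T.T
  F.FTT
  ...FT
Step 3: 4 trees catch fire, 3 burn out
  TTTTT
  TTTTT
  F.F.T
  ...FT
  ....F
Step 4: 3 trees catch fire, 4 burn out
  TTTTT
  FTFTT
  ....T
  ....F
  .....

TTTTT
FTFTT
....T
....F
.....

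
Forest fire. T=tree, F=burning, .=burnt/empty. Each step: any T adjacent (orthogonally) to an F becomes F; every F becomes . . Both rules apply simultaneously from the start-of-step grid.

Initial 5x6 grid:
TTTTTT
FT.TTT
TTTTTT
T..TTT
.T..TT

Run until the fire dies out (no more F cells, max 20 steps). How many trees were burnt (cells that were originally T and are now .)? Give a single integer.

Step 1: +3 fires, +1 burnt (F count now 3)
Step 2: +3 fires, +3 burnt (F count now 3)
Step 3: +2 fires, +3 burnt (F count now 2)
Step 4: +2 fires, +2 burnt (F count now 2)
Step 5: +4 fires, +2 burnt (F count now 4)
Step 6: +4 fires, +4 burnt (F count now 4)
Step 7: +3 fires, +4 burnt (F count now 3)
Step 8: +1 fires, +3 burnt (F count now 1)
Step 9: +0 fires, +1 burnt (F count now 0)
Fire out after step 9
Initially T: 23, now '.': 29
Total burnt (originally-T cells now '.'): 22

Answer: 22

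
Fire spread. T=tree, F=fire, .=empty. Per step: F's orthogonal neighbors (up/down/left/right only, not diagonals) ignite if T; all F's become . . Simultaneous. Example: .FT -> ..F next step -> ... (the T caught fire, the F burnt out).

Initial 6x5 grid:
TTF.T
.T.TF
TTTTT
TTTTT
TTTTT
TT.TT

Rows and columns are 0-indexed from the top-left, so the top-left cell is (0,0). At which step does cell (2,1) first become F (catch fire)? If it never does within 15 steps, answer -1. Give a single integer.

Step 1: cell (2,1)='T' (+4 fires, +2 burnt)
Step 2: cell (2,1)='T' (+4 fires, +4 burnt)
Step 3: cell (2,1)='F' (+4 fires, +4 burnt)
  -> target ignites at step 3
Step 4: cell (2,1)='.' (+5 fires, +4 burnt)
Step 5: cell (2,1)='.' (+4 fires, +5 burnt)
Step 6: cell (2,1)='.' (+2 fires, +4 burnt)
Step 7: cell (2,1)='.' (+1 fires, +2 burnt)
Step 8: cell (2,1)='.' (+0 fires, +1 burnt)
  fire out at step 8

3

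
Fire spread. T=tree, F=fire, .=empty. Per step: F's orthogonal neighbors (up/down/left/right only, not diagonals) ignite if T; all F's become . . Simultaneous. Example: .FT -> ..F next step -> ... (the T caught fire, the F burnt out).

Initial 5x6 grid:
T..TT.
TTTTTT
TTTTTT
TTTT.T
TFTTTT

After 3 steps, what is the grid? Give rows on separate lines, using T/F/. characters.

Step 1: 3 trees catch fire, 1 burn out
  T..TT.
  TTTTTT
  TTTTTT
  TFTT.T
  F.FTTT
Step 2: 4 trees catch fire, 3 burn out
  T..TT.
  TTTTTT
  TFTTTT
  F.FT.T
  ...FTT
Step 3: 5 trees catch fire, 4 burn out
  T..TT.
  TFTTTT
  F.FTTT
  ...F.T
  ....FT

T..TT.
TFTTTT
F.FTTT
...F.T
....FT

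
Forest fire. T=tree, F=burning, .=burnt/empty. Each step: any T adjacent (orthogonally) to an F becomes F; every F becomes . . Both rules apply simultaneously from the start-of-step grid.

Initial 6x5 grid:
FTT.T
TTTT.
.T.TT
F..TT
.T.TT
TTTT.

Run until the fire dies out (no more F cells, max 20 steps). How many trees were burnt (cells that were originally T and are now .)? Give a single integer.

Step 1: +2 fires, +2 burnt (F count now 2)
Step 2: +2 fires, +2 burnt (F count now 2)
Step 3: +2 fires, +2 burnt (F count now 2)
Step 4: +1 fires, +2 burnt (F count now 1)
Step 5: +1 fires, +1 burnt (F count now 1)
Step 6: +2 fires, +1 burnt (F count now 2)
Step 7: +2 fires, +2 burnt (F count now 2)
Step 8: +2 fires, +2 burnt (F count now 2)
Step 9: +1 fires, +2 burnt (F count now 1)
Step 10: +1 fires, +1 burnt (F count now 1)
Step 11: +2 fires, +1 burnt (F count now 2)
Step 12: +0 fires, +2 burnt (F count now 0)
Fire out after step 12
Initially T: 19, now '.': 29
Total burnt (originally-T cells now '.'): 18

Answer: 18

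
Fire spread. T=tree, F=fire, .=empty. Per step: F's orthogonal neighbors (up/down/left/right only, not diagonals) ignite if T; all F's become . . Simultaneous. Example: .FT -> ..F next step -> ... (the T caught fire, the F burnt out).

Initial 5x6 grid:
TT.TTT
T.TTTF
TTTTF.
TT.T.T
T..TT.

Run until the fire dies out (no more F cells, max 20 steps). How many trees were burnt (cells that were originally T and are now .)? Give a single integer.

Answer: 19

Derivation:
Step 1: +3 fires, +2 burnt (F count now 3)
Step 2: +4 fires, +3 burnt (F count now 4)
Step 3: +4 fires, +4 burnt (F count now 4)
Step 4: +3 fires, +4 burnt (F count now 3)
Step 5: +2 fires, +3 burnt (F count now 2)
Step 6: +2 fires, +2 burnt (F count now 2)
Step 7: +1 fires, +2 burnt (F count now 1)
Step 8: +0 fires, +1 burnt (F count now 0)
Fire out after step 8
Initially T: 20, now '.': 29
Total burnt (originally-T cells now '.'): 19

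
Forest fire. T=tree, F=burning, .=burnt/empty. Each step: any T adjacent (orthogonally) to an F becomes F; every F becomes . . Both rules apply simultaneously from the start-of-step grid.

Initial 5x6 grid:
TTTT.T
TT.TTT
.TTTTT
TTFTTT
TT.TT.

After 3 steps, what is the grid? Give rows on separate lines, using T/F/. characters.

Step 1: 3 trees catch fire, 1 burn out
  TTTT.T
  TT.TTT
  .TFTTT
  TF.FTT
  TT.TT.
Step 2: 6 trees catch fire, 3 burn out
  TTTT.T
  TT.TTT
  .F.FTT
  F...FT
  TF.FT.
Step 3: 6 trees catch fire, 6 burn out
  TTTT.T
  TF.FTT
  ....FT
  .....F
  F...F.

TTTT.T
TF.FTT
....FT
.....F
F...F.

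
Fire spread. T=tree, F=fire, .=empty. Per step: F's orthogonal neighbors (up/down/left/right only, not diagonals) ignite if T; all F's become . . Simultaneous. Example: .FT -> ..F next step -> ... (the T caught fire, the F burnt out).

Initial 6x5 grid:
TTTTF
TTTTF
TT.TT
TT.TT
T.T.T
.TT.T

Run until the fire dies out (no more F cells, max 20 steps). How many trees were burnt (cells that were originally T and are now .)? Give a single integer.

Answer: 19

Derivation:
Step 1: +3 fires, +2 burnt (F count now 3)
Step 2: +4 fires, +3 burnt (F count now 4)
Step 3: +4 fires, +4 burnt (F count now 4)
Step 4: +4 fires, +4 burnt (F count now 4)
Step 5: +2 fires, +4 burnt (F count now 2)
Step 6: +1 fires, +2 burnt (F count now 1)
Step 7: +1 fires, +1 burnt (F count now 1)
Step 8: +0 fires, +1 burnt (F count now 0)
Fire out after step 8
Initially T: 22, now '.': 27
Total burnt (originally-T cells now '.'): 19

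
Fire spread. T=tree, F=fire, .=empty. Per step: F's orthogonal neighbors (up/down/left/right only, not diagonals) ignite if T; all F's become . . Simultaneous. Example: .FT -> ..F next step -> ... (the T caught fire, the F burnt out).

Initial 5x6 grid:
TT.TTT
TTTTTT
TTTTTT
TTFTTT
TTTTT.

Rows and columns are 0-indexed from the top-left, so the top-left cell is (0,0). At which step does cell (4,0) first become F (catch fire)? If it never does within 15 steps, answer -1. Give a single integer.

Step 1: cell (4,0)='T' (+4 fires, +1 burnt)
Step 2: cell (4,0)='T' (+7 fires, +4 burnt)
Step 3: cell (4,0)='F' (+7 fires, +7 burnt)
  -> target ignites at step 3
Step 4: cell (4,0)='.' (+5 fires, +7 burnt)
Step 5: cell (4,0)='.' (+3 fires, +5 burnt)
Step 6: cell (4,0)='.' (+1 fires, +3 burnt)
Step 7: cell (4,0)='.' (+0 fires, +1 burnt)
  fire out at step 7

3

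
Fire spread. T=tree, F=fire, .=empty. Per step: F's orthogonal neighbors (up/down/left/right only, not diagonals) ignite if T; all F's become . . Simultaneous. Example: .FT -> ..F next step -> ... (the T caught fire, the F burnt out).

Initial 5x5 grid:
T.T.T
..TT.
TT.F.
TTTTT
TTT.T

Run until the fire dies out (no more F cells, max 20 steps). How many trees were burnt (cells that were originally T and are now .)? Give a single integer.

Step 1: +2 fires, +1 burnt (F count now 2)
Step 2: +3 fires, +2 burnt (F count now 3)
Step 3: +4 fires, +3 burnt (F count now 4)
Step 4: +3 fires, +4 burnt (F count now 3)
Step 5: +2 fires, +3 burnt (F count now 2)
Step 6: +0 fires, +2 burnt (F count now 0)
Fire out after step 6
Initially T: 16, now '.': 23
Total burnt (originally-T cells now '.'): 14

Answer: 14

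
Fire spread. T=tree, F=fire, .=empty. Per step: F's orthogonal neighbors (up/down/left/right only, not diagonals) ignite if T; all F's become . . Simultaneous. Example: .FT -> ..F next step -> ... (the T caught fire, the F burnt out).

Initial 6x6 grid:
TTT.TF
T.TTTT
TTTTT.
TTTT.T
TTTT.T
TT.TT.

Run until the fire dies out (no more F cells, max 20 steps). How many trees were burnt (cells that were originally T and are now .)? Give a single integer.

Answer: 26

Derivation:
Step 1: +2 fires, +1 burnt (F count now 2)
Step 2: +1 fires, +2 burnt (F count now 1)
Step 3: +2 fires, +1 burnt (F count now 2)
Step 4: +2 fires, +2 burnt (F count now 2)
Step 5: +3 fires, +2 burnt (F count now 3)
Step 6: +4 fires, +3 burnt (F count now 4)
Step 7: +5 fires, +4 burnt (F count now 5)
Step 8: +4 fires, +5 burnt (F count now 4)
Step 9: +2 fires, +4 burnt (F count now 2)
Step 10: +1 fires, +2 burnt (F count now 1)
Step 11: +0 fires, +1 burnt (F count now 0)
Fire out after step 11
Initially T: 28, now '.': 34
Total burnt (originally-T cells now '.'): 26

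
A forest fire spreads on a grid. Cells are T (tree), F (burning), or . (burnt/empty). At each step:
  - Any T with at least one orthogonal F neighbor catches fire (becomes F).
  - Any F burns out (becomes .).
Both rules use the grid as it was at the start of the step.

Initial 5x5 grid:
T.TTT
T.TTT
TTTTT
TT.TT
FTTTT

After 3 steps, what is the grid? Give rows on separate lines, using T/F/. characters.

Step 1: 2 trees catch fire, 1 burn out
  T.TTT
  T.TTT
  TTTTT
  FT.TT
  .FTTT
Step 2: 3 trees catch fire, 2 burn out
  T.TTT
  T.TTT
  FTTTT
  .F.TT
  ..FTT
Step 3: 3 trees catch fire, 3 burn out
  T.TTT
  F.TTT
  .FTTT
  ...TT
  ...FT

T.TTT
F.TTT
.FTTT
...TT
...FT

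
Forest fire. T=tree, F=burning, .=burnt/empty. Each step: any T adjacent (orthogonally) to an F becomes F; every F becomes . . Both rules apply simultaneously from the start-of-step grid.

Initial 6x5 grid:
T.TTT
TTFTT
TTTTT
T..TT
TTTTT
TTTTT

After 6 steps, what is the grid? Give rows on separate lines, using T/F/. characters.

Step 1: 4 trees catch fire, 1 burn out
  T.FTT
  TF.FT
  TTFTT
  T..TT
  TTTTT
  TTTTT
Step 2: 5 trees catch fire, 4 burn out
  T..FT
  F...F
  TF.FT
  T..TT
  TTTTT
  TTTTT
Step 3: 5 trees catch fire, 5 burn out
  F...F
  .....
  F...F
  T..FT
  TTTTT
  TTTTT
Step 4: 3 trees catch fire, 5 burn out
  .....
  .....
  .....
  F...F
  TTTFT
  TTTTT
Step 5: 4 trees catch fire, 3 burn out
  .....
  .....
  .....
  .....
  FTF.F
  TTTFT
Step 6: 4 trees catch fire, 4 burn out
  .....
  .....
  .....
  .....
  .F...
  FTF.F

.....
.....
.....
.....
.F...
FTF.F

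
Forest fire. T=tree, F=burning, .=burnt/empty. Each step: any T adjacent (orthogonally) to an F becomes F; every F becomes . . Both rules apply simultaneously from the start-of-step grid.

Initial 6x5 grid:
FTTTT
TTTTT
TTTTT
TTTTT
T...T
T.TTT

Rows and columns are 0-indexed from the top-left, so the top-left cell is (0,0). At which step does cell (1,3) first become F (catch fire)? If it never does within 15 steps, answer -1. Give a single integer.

Step 1: cell (1,3)='T' (+2 fires, +1 burnt)
Step 2: cell (1,3)='T' (+3 fires, +2 burnt)
Step 3: cell (1,3)='T' (+4 fires, +3 burnt)
Step 4: cell (1,3)='F' (+5 fires, +4 burnt)
  -> target ignites at step 4
Step 5: cell (1,3)='.' (+4 fires, +5 burnt)
Step 6: cell (1,3)='.' (+2 fires, +4 burnt)
Step 7: cell (1,3)='.' (+1 fires, +2 burnt)
Step 8: cell (1,3)='.' (+1 fires, +1 burnt)
Step 9: cell (1,3)='.' (+1 fires, +1 burnt)
Step 10: cell (1,3)='.' (+1 fires, +1 burnt)
Step 11: cell (1,3)='.' (+1 fires, +1 burnt)
Step 12: cell (1,3)='.' (+0 fires, +1 burnt)
  fire out at step 12

4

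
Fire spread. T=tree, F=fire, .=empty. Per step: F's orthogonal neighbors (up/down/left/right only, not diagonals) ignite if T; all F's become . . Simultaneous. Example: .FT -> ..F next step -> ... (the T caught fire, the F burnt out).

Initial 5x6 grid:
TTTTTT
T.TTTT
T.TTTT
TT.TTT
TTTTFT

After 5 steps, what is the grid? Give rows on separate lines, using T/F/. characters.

Step 1: 3 trees catch fire, 1 burn out
  TTTTTT
  T.TTTT
  T.TTTT
  TT.TFT
  TTTF.F
Step 2: 4 trees catch fire, 3 burn out
  TTTTTT
  T.TTTT
  T.TTFT
  TT.F.F
  TTF...
Step 3: 4 trees catch fire, 4 burn out
  TTTTTT
  T.TTFT
  T.TF.F
  TT....
  TF....
Step 4: 6 trees catch fire, 4 burn out
  TTTTFT
  T.TF.F
  T.F...
  TF....
  F.....
Step 5: 4 trees catch fire, 6 burn out
  TTTF.F
  T.F...
  T.....
  F.....
  ......

TTTF.F
T.F...
T.....
F.....
......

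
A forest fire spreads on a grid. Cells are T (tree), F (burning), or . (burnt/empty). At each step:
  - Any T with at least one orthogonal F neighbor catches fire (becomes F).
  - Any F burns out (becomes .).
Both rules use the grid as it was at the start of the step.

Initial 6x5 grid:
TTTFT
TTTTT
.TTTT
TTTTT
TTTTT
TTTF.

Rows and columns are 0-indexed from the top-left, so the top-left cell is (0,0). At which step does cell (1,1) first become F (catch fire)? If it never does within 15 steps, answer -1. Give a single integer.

Step 1: cell (1,1)='T' (+5 fires, +2 burnt)
Step 2: cell (1,1)='T' (+8 fires, +5 burnt)
Step 3: cell (1,1)='F' (+8 fires, +8 burnt)
  -> target ignites at step 3
Step 4: cell (1,1)='.' (+4 fires, +8 burnt)
Step 5: cell (1,1)='.' (+1 fires, +4 burnt)
Step 6: cell (1,1)='.' (+0 fires, +1 burnt)
  fire out at step 6

3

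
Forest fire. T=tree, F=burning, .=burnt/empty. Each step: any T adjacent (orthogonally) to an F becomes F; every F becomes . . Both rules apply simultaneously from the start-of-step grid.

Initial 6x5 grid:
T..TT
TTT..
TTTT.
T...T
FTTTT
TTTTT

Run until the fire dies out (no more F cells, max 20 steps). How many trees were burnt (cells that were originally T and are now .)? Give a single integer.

Answer: 19

Derivation:
Step 1: +3 fires, +1 burnt (F count now 3)
Step 2: +3 fires, +3 burnt (F count now 3)
Step 3: +4 fires, +3 burnt (F count now 4)
Step 4: +5 fires, +4 burnt (F count now 5)
Step 5: +4 fires, +5 burnt (F count now 4)
Step 6: +0 fires, +4 burnt (F count now 0)
Fire out after step 6
Initially T: 21, now '.': 28
Total burnt (originally-T cells now '.'): 19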